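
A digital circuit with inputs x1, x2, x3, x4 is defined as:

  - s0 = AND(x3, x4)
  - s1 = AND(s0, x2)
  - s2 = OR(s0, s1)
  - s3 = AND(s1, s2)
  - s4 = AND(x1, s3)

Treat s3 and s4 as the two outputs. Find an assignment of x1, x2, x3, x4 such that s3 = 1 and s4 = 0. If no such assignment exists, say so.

x1=0, x2=1, x3=1, x4=1

Check with x1=0, x2=1, x3=1, x4=1:
s0 = AND(x3, x4) = AND(1, 1) = 1
s1 = AND(s0, x2) = AND(1, 1) = 1
s2 = OR(s0, s1) = OR(1, 1) = 1
s3 = AND(s1, s2) = AND(1, 1) = 1
s4 = AND(x1, s3) = AND(0, 1) = 0
So s3 = 1 and s4 = 0.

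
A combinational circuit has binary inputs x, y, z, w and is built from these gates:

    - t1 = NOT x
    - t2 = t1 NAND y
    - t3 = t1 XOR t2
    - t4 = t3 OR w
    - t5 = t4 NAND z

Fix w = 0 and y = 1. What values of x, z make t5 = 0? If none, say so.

x=1 z=1

Check with w = 0 and y = 1 and x=1, z=1:
t1 = NOT x = NOT 1 = 0
t2 = t1 NAND y = 0 NAND 1 = 1
t3 = t1 XOR t2 = 0 XOR 1 = 1
t4 = t3 OR w = 1 OR 0 = 1
t5 = t4 NAND z = 1 NAND 1 = 0
So t5 = 0.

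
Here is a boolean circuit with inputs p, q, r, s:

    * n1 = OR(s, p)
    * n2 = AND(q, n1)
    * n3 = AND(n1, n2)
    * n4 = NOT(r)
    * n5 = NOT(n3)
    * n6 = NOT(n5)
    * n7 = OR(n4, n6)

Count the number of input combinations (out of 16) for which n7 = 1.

n7 = OR(n4, n6) must be 1, so at least one of n4, n6 is 1.
Enumerating the 16 input combinations, 11 give n7 = 1 and 5 give n7 = 0.

11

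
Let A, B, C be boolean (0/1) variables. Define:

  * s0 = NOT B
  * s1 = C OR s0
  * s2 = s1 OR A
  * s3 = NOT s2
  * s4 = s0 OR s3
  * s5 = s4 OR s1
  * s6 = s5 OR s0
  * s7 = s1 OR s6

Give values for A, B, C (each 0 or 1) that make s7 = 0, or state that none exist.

s7 = s1 OR s6 must be 0, so both s1 = 0 and s6 = 0.
Check with A=1, B=1, C=0:
s0 = NOT B = NOT 1 = 0
s1 = C OR s0 = 0 OR 0 = 0
s2 = s1 OR A = 0 OR 1 = 1
s3 = NOT s2 = NOT 1 = 0
s4 = s0 OR s3 = 0 OR 0 = 0
s5 = s4 OR s1 = 0 OR 0 = 0
s6 = s5 OR s0 = 0 OR 0 = 0
s7 = s1 OR s6 = 0 OR 0 = 0
So s7 = 0 as required.

A=1, B=1, C=0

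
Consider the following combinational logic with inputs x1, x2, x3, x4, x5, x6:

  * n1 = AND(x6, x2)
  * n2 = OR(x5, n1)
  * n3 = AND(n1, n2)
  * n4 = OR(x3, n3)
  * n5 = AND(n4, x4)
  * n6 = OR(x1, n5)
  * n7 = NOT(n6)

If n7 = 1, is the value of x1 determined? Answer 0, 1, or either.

0

n7 = NOT(n6) must be 1, so n6 = 0.
n6 = OR(x1, n5) must be 0, so both x1 = 0 and n5 = 0.
Every assignment with n7 = 1 has x1 = 0; there are 22 such assignment(s).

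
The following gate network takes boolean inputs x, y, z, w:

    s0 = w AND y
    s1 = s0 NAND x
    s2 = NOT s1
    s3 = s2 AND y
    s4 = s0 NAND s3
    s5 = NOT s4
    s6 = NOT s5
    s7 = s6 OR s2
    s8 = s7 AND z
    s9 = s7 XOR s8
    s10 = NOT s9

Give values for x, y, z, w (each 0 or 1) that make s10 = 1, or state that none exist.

s10 = NOT s9 must be 1, so s9 = 0.
s9 = s7 XOR s8 must be 0, so s7 and s8 are equal.
Check with x=0 y=0 z=1 w=0:
s0 = w AND y = 0 AND 0 = 0
s1 = s0 NAND x = 0 NAND 0 = 1
s2 = NOT s1 = NOT 1 = 0
s3 = s2 AND y = 0 AND 0 = 0
s4 = s0 NAND s3 = 0 NAND 0 = 1
s5 = NOT s4 = NOT 1 = 0
s6 = NOT s5 = NOT 0 = 1
s7 = s6 OR s2 = 1 OR 0 = 1
s8 = s7 AND z = 1 AND 1 = 1
s9 = s7 XOR s8 = 1 XOR 1 = 0
s10 = NOT s9 = NOT 0 = 1
So s10 = 1 as required.

x=0 y=0 z=1 w=0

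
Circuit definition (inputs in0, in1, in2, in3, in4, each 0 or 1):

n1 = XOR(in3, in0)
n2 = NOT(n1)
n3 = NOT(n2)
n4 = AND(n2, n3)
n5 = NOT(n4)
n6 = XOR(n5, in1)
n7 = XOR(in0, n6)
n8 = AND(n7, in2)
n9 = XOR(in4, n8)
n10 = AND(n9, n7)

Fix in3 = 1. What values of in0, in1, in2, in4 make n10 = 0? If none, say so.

n10 = AND(n9, n7) must be 0, so at least one of n9, n7 is 0.
Check with in3 = 1 and in0=1, in1=0, in2=1, in4=1:
n1 = XOR(in3, in0) = XOR(1, 1) = 0
n2 = NOT(n1) = NOT 0 = 1
n3 = NOT(n2) = NOT 1 = 0
n4 = AND(n2, n3) = AND(1, 0) = 0
n5 = NOT(n4) = NOT 0 = 1
n6 = XOR(n5, in1) = XOR(1, 0) = 1
n7 = XOR(in0, n6) = XOR(1, 1) = 0
n8 = AND(n7, in2) = AND(0, 1) = 0
n9 = XOR(in4, n8) = XOR(1, 0) = 1
n10 = AND(n9, n7) = AND(1, 0) = 0
So n10 = 0.

in0=1 in1=0 in2=1 in4=1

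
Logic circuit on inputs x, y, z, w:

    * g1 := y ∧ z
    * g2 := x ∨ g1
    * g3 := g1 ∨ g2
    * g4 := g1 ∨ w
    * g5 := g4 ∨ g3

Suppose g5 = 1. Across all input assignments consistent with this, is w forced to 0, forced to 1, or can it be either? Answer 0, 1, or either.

either

Both values of w occur among assignments with g5 = 1:
  w=0: x=0, y=1, z=1, w=0
  w=1: x=0, y=0, z=0, w=1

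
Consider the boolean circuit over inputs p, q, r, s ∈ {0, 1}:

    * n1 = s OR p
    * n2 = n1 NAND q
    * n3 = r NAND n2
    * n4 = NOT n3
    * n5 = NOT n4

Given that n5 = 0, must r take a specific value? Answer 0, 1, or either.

1

n5 = NOT n4 must be 0, so n4 = 1.
n4 = NOT n3 must be 1, so n3 = 0.
n3 = r NAND n2 must be 0, so both r = 1 and n2 = 1.
Every assignment with n5 = 0 has r = 1; there are 5 such assignment(s).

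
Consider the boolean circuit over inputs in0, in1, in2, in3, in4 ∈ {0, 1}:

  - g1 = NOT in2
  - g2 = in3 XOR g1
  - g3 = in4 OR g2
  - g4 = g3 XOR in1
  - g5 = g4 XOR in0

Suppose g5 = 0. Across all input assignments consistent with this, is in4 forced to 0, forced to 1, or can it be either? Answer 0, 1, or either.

either

Both values of in4 occur among assignments with g5 = 0:
  in4=0: in0=0, in1=0, in2=0, in3=1, in4=0
  in4=1: in0=0, in1=1, in2=0, in3=0, in4=1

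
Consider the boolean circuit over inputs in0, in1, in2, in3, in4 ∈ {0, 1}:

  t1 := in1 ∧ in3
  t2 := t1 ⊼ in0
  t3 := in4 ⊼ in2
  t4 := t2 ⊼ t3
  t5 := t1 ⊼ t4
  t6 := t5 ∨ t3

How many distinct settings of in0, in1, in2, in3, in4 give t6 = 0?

t6 = t5 ∨ t3 must be 0, so both t5 = 0 and t3 = 0.
t5 = t1 ⊼ t4 must be 0, so both t1 = 1 and t4 = 1.
t3 = in4 ⊼ in2 must be 0, so both in4 = 1 and in2 = 1.
Satisfying assignments:
  in0=0, in1=1, in2=1, in3=1, in4=1
  in0=1, in1=1, in2=1, in3=1, in4=1

2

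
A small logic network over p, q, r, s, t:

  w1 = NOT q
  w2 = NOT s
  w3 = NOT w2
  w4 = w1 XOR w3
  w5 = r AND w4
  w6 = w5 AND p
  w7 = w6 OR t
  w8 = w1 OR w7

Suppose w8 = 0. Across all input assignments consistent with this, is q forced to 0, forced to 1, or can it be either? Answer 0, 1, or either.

w8 = w1 OR w7 must be 0, so both w1 = 0 and w7 = 0.
w1 = NOT q must be 0, so q = 1.
Every assignment with w8 = 0 has q = 1; there are 7 such assignment(s).

1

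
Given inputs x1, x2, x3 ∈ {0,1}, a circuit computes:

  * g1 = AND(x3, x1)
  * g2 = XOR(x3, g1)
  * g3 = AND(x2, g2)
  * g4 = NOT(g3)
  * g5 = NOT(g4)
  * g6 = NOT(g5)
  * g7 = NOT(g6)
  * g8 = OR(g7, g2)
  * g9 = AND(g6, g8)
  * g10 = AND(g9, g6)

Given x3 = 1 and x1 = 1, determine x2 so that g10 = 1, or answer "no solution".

With x3 = 1 and x1 = 1 fixed, none of the 2 settings of x2 give g10 = 1.
For example, with x2=0:
g1 = AND(x3, x1) = AND(1, 1) = 1
g2 = XOR(x3, g1) = XOR(1, 1) = 0
g3 = AND(x2, g2) = AND(0, 0) = 0
g4 = NOT(g3) = NOT 0 = 1
g5 = NOT(g4) = NOT 1 = 0
g6 = NOT(g5) = NOT 0 = 1
g7 = NOT(g6) = NOT 1 = 0
g8 = OR(g7, g2) = OR(0, 0) = 0
g9 = AND(g6, g8) = AND(1, 0) = 0
g10 = AND(g9, g6) = AND(0, 1) = 0
giving g10 = 0 ≠ 1.

no solution exists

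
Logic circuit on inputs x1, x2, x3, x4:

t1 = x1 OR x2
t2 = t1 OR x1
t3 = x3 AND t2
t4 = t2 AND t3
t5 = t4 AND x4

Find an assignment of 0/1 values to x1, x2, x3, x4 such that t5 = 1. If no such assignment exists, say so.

x1=1, x2=0, x3=1, x4=1

t5 = t4 AND x4 must be 1, so both t4 = 1 and x4 = 1.
t4 = t2 AND t3 must be 1, so both t2 = 1 and t3 = 1.
t2 = t1 OR x1 must be 1, so at least one of t1, x1 is 1.
Check with x1=1, x2=0, x3=1, x4=1:
t1 = x1 OR x2 = 1 OR 0 = 1
t2 = t1 OR x1 = 1 OR 1 = 1
t3 = x3 AND t2 = 1 AND 1 = 1
t4 = t2 AND t3 = 1 AND 1 = 1
t5 = t4 AND x4 = 1 AND 1 = 1
So t5 = 1 as required.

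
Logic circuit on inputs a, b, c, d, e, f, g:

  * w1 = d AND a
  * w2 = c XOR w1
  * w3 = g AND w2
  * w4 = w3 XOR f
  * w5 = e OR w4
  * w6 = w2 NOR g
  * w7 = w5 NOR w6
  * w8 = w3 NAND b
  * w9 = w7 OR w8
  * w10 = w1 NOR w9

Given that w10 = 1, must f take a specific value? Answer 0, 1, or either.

Both values of f occur among assignments with w10 = 1:
  f=0: a=0, b=1, c=1, d=0, e=0, f=0, g=1
  f=1: a=0, b=1, c=1, d=0, e=1, f=1, g=1

either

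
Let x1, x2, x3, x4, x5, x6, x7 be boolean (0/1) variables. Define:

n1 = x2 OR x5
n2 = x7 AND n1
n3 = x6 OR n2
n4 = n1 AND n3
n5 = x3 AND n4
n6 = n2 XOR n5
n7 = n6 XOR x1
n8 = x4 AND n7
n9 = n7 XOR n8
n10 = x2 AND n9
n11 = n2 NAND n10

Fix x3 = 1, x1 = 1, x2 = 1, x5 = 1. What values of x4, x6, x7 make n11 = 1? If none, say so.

x4=0, x6=1, x7=0

n11 = n2 NAND n10 must be 1, so at least one of n2, n10 is 0.
Check with x3 = 1, x1 = 1, x2 = 1, x5 = 1 and x4=0, x6=1, x7=0:
n1 = x2 OR x5 = 1 OR 1 = 1
n2 = x7 AND n1 = 0 AND 1 = 0
n3 = x6 OR n2 = 1 OR 0 = 1
n4 = n1 AND n3 = 1 AND 1 = 1
n5 = x3 AND n4 = 1 AND 1 = 1
n6 = n2 XOR n5 = 0 XOR 1 = 1
n7 = n6 XOR x1 = 1 XOR 1 = 0
n8 = x4 AND n7 = 0 AND 0 = 0
n9 = n7 XOR n8 = 0 XOR 0 = 0
n10 = x2 AND n9 = 1 AND 0 = 0
n11 = n2 NAND n10 = 0 NAND 0 = 1
So n11 = 1.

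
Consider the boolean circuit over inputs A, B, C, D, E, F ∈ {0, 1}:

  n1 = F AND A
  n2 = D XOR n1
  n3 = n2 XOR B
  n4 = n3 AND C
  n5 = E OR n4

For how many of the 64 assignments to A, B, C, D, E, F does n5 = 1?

40

n5 = E OR n4 must be 1, so at least one of E, n4 is 1.
Enumerating the 64 input combinations, 40 give n5 = 1 and 24 give n5 = 0.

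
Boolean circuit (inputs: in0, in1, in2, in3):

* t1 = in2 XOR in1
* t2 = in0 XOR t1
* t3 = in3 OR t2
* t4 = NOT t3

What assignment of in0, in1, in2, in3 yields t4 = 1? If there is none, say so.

in0=1, in1=0, in2=1, in3=0

t4 = NOT t3 must be 1, so t3 = 0.
Check with in0=1, in1=0, in2=1, in3=0:
t1 = in2 XOR in1 = 1 XOR 0 = 1
t2 = in0 XOR t1 = 1 XOR 1 = 0
t3 = in3 OR t2 = 0 OR 0 = 0
t4 = NOT t3 = NOT 0 = 1
So t4 = 1 as required.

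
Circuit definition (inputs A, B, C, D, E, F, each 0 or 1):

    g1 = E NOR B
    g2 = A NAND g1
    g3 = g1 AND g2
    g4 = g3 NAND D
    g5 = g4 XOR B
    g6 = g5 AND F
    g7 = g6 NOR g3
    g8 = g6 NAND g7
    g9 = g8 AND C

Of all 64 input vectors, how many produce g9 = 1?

32

g9 = g8 AND C must be 1, so both g8 = 1 and C = 1.
Enumerating the 64 input combinations, 32 give g9 = 1 and 32 give g9 = 0.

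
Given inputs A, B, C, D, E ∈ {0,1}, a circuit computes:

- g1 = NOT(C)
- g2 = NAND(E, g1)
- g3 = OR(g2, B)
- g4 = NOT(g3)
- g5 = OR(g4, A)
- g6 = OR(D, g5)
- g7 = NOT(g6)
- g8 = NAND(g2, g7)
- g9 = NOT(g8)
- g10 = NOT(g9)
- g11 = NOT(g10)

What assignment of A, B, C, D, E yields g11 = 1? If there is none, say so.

Check with A=0, B=1, C=1, D=0, E=1:
g1 = NOT(C) = NOT 1 = 0
g2 = NAND(E, g1) = NAND(1, 0) = 1
g3 = OR(g2, B) = OR(1, 1) = 1
g4 = NOT(g3) = NOT 1 = 0
g5 = OR(g4, A) = OR(0, 0) = 0
g6 = OR(D, g5) = OR(0, 0) = 0
g7 = NOT(g6) = NOT 0 = 1
g8 = NAND(g2, g7) = NAND(1, 1) = 0
g9 = NOT(g8) = NOT 0 = 1
g10 = NOT(g9) = NOT 1 = 0
g11 = NOT(g10) = NOT 0 = 1
So g11 = 1 as required.

A=0, B=1, C=1, D=0, E=1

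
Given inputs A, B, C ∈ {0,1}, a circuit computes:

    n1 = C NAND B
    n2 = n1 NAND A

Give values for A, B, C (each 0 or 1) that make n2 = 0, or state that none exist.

A=1 B=0 C=0

n2 = n1 NAND A must be 0, so both n1 = 1 and A = 1.
Check with A=1 B=0 C=0:
n1 = C NAND B = 0 NAND 0 = 1
n2 = n1 NAND A = 1 NAND 1 = 0
So n2 = 0 as required.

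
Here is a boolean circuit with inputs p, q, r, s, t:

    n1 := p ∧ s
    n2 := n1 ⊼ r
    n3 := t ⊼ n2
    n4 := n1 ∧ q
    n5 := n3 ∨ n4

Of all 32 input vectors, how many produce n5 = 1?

n5 = n3 ∨ n4 must be 1, so at least one of n3, n4 is 1.
Enumerating the 32 input combinations, 19 give n5 = 1 and 13 give n5 = 0.

19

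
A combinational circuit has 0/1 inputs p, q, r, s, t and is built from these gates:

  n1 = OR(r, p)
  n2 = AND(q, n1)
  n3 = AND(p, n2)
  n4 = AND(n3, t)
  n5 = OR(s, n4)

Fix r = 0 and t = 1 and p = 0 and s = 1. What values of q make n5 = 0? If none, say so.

no solution exists

With r = 0 and t = 1 and p = 0 and s = 1 fixed, none of the 2 settings of q give n5 = 0.
For example, with q=0:
n1 = OR(r, p) = OR(0, 0) = 0
n2 = AND(q, n1) = AND(0, 0) = 0
n3 = AND(p, n2) = AND(0, 0) = 0
n4 = AND(n3, t) = AND(0, 1) = 0
n5 = OR(s, n4) = OR(1, 0) = 1
giving n5 = 1 ≠ 0.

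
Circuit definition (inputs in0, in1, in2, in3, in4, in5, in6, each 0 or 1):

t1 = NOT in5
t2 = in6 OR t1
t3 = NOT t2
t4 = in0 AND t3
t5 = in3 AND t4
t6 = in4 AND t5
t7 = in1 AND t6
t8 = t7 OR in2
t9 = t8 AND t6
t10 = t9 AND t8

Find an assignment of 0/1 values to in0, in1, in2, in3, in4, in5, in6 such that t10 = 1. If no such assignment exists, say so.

in0=1 in1=1 in2=0 in3=1 in4=1 in5=1 in6=0

Check with in0=1 in1=1 in2=0 in3=1 in4=1 in5=1 in6=0:
t1 = NOT in5 = NOT 1 = 0
t2 = in6 OR t1 = 0 OR 0 = 0
t3 = NOT t2 = NOT 0 = 1
t4 = in0 AND t3 = 1 AND 1 = 1
t5 = in3 AND t4 = 1 AND 1 = 1
t6 = in4 AND t5 = 1 AND 1 = 1
t7 = in1 AND t6 = 1 AND 1 = 1
t8 = t7 OR in2 = 1 OR 0 = 1
t9 = t8 AND t6 = 1 AND 1 = 1
t10 = t9 AND t8 = 1 AND 1 = 1
So t10 = 1 as required.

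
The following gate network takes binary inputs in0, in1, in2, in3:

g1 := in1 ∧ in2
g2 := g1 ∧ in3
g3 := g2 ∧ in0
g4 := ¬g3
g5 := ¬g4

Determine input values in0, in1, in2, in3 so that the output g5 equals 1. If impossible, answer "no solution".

Check with in0=1, in1=1, in2=1, in3=1:
g1 = in1 ∧ in2 = 1 ∧ 1 = 1
g2 = g1 ∧ in3 = 1 ∧ 1 = 1
g3 = g2 ∧ in0 = 1 ∧ 1 = 1
g4 = ¬g3 = ¬1 = 0
g5 = ¬g4 = ¬0 = 1
So g5 = 1 as required.

in0=1, in1=1, in2=1, in3=1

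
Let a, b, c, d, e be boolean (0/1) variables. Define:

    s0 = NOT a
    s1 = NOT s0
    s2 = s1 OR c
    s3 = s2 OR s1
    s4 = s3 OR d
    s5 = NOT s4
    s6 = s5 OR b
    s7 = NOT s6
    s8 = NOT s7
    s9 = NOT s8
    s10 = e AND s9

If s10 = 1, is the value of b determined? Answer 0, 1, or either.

0

s10 = e AND s9 must be 1, so both e = 1 and s9 = 1.
s9 = NOT s8 must be 1, so s8 = 0.
Every assignment with s10 = 1 has b = 0; there are 7 such assignment(s).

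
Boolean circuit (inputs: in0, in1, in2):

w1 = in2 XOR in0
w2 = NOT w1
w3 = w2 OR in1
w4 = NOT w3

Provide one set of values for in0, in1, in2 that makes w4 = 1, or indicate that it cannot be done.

in0=1 in1=0 in2=0

Check with in0=1 in1=0 in2=0:
w1 = in2 XOR in0 = 0 XOR 1 = 1
w2 = NOT w1 = NOT 1 = 0
w3 = w2 OR in1 = 0 OR 0 = 0
w4 = NOT w3 = NOT 0 = 1
So w4 = 1 as required.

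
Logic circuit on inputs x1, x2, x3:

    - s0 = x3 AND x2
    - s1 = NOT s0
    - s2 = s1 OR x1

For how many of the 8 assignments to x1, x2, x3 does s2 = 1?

s2 = s1 OR x1 must be 1, so at least one of s1, x1 is 1.
Enumerating the 8 input combinations, 7 give s2 = 1 and 1 give s2 = 0.

7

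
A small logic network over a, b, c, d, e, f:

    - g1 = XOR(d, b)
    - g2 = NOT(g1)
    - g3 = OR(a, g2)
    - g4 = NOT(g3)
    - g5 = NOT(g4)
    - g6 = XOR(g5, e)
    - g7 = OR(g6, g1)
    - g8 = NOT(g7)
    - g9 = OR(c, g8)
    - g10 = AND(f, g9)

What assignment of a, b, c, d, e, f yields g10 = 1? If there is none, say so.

g10 = AND(f, g9) must be 1, so both f = 1 and g9 = 1.
g9 = OR(c, g8) must be 1, so at least one of c, g8 is 1.
Check with a=1 b=0 c=1 d=1 e=0 f=1:
g1 = XOR(d, b) = XOR(1, 0) = 1
g2 = NOT(g1) = NOT 1 = 0
g3 = OR(a, g2) = OR(1, 0) = 1
g4 = NOT(g3) = NOT 1 = 0
g5 = NOT(g4) = NOT 0 = 1
g6 = XOR(g5, e) = XOR(1, 0) = 1
g7 = OR(g6, g1) = OR(1, 1) = 1
g8 = NOT(g7) = NOT 1 = 0
g9 = OR(c, g8) = OR(1, 0) = 1
g10 = AND(f, g9) = AND(1, 1) = 1
So g10 = 1 as required.

a=1 b=0 c=1 d=1 e=0 f=1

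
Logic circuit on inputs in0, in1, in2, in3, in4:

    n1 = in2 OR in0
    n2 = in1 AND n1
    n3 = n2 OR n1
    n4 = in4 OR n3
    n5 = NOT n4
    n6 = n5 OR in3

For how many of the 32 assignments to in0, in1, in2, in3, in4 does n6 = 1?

18

n6 = n5 OR in3 must be 1, so at least one of n5, in3 is 1.
Enumerating the 32 input combinations, 18 give n6 = 1 and 14 give n6 = 0.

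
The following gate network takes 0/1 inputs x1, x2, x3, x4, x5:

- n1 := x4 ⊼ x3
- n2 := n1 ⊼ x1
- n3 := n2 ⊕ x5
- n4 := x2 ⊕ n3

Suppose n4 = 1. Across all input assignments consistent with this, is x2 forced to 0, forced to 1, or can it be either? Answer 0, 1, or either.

Both values of x2 occur among assignments with n4 = 1:
  x2=0: x1=0, x2=0, x3=0, x4=0, x5=0
  x2=1: x1=0, x2=1, x3=0, x4=0, x5=1

either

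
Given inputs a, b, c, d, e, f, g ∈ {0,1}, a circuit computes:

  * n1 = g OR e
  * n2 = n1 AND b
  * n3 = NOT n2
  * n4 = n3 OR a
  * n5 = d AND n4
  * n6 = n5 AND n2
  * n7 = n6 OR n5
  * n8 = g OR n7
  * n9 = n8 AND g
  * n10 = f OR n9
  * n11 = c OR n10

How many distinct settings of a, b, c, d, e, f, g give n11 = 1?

n11 = c OR n10 must be 1, so at least one of c, n10 is 1.
Enumerating the 128 input combinations, 112 give n11 = 1 and 16 give n11 = 0.

112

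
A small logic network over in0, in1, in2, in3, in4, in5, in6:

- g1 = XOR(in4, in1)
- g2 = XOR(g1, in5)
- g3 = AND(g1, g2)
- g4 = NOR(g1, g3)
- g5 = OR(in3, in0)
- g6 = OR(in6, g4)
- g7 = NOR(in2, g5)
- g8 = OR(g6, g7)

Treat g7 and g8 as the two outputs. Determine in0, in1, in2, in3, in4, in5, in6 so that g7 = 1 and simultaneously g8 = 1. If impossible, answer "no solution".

in0=0, in1=0, in2=0, in3=0, in4=1, in5=1, in6=0

Check with in0=0, in1=0, in2=0, in3=0, in4=1, in5=1, in6=0:
g1 = XOR(in4, in1) = XOR(1, 0) = 1
g2 = XOR(g1, in5) = XOR(1, 1) = 0
g3 = AND(g1, g2) = AND(1, 0) = 0
g4 = NOR(g1, g3) = NOR(1, 0) = 0
g5 = OR(in3, in0) = OR(0, 0) = 0
g6 = OR(in6, g4) = OR(0, 0) = 0
g7 = NOR(in2, g5) = NOR(0, 0) = 1
g8 = OR(g6, g7) = OR(0, 1) = 1
So g7 = 1 and g8 = 1.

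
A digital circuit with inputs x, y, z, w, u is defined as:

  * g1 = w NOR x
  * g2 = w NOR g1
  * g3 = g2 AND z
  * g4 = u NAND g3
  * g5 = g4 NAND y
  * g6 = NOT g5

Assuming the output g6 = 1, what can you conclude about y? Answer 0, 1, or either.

1

g6 = NOT g5 must be 1, so g5 = 0.
g5 = g4 NAND y must be 0, so both g4 = 1 and y = 1.
Every assignment with g6 = 1 has y = 1; there are 15 such assignment(s).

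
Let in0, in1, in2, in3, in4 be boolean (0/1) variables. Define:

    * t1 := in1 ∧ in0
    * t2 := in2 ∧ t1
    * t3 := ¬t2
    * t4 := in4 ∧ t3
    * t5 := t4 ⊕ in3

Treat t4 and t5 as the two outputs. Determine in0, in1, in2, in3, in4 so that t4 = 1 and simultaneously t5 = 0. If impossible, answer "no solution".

in0=0 in1=1 in2=0 in3=1 in4=1

Check with in0=0 in1=1 in2=0 in3=1 in4=1:
t1 = in1 ∧ in0 = 1 ∧ 0 = 0
t2 = in2 ∧ t1 = 0 ∧ 0 = 0
t3 = ¬t2 = ¬0 = 1
t4 = in4 ∧ t3 = 1 ∧ 1 = 1
t5 = t4 ⊕ in3 = 1 ⊕ 1 = 0
So t4 = 1 and t5 = 0.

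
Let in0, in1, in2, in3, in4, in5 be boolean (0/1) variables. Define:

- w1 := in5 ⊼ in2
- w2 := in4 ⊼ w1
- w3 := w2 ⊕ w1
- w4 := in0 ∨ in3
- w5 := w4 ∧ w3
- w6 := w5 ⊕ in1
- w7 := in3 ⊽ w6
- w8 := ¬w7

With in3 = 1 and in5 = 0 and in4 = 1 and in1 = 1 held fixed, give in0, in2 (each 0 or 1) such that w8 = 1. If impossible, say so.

in0=1, in2=0

Check with in3 = 1 and in5 = 0 and in4 = 1 and in1 = 1 and in0=1, in2=0:
w1 = in5 ⊼ in2 = 0 ⊼ 0 = 1
w2 = in4 ⊼ w1 = 1 ⊼ 1 = 0
w3 = w2 ⊕ w1 = 0 ⊕ 1 = 1
w4 = in0 ∨ in3 = 1 ∨ 1 = 1
w5 = w4 ∧ w3 = 1 ∧ 1 = 1
w6 = w5 ⊕ in1 = 1 ⊕ 1 = 0
w7 = in3 ⊽ w6 = 1 ⊽ 0 = 0
w8 = ¬w7 = ¬0 = 1
So w8 = 1.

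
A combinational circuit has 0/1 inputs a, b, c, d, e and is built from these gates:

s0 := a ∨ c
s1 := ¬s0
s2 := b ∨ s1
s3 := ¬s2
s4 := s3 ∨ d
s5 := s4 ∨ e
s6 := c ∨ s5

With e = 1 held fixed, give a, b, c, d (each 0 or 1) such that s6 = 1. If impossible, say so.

s6 = c ∨ s5 must be 1, so at least one of c, s5 is 1.
Check with e = 1 and a=1, b=1, c=1, d=1:
s0 = a ∨ c = 1 ∨ 1 = 1
s1 = ¬s0 = ¬1 = 0
s2 = b ∨ s1 = 1 ∨ 0 = 1
s3 = ¬s2 = ¬1 = 0
s4 = s3 ∨ d = 0 ∨ 1 = 1
s5 = s4 ∨ e = 1 ∨ 1 = 1
s6 = c ∨ s5 = 1 ∨ 1 = 1
So s6 = 1.

a=1, b=1, c=1, d=1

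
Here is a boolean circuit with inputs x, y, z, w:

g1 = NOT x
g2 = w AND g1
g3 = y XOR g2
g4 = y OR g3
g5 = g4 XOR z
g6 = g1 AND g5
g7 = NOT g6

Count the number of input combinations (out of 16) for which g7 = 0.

g7 = NOT g6 must be 0, so g6 = 1.
g6 = g1 AND g5 must be 1, so both g1 = 1 and g5 = 1.
Enumerating the 16 input combinations, 4 give g7 = 0 and 12 give g7 = 1.

4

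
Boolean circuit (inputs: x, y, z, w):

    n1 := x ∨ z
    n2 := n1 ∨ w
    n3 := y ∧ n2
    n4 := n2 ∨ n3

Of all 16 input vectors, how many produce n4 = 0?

n4 = n2 ∨ n3 must be 0, so both n2 = 0 and n3 = 0.
n2 = n1 ∨ w must be 0, so both n1 = 0 and w = 0.
n3 = y ∧ n2 must be 0, so at least one of y, n2 is 0.
Enumerating the 16 input combinations, 2 give n4 = 0 and 14 give n4 = 1.

2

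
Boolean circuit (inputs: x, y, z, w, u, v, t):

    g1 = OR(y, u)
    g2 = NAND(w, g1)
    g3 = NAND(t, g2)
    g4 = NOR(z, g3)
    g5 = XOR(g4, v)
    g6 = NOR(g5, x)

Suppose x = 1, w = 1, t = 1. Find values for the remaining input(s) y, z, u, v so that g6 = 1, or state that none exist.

no solution exists

With x = 1, w = 1, t = 1 fixed, none of the 16 settings of y, z, u, v give g6 = 1.
For example, with y=0, z=0, u=1, v=1:
g1 = OR(y, u) = OR(0, 1) = 1
g2 = NAND(w, g1) = NAND(1, 1) = 0
g3 = NAND(t, g2) = NAND(1, 0) = 1
g4 = NOR(z, g3) = NOR(0, 1) = 0
g5 = XOR(g4, v) = XOR(0, 1) = 1
g6 = NOR(g5, x) = NOR(1, 1) = 0
giving g6 = 0 ≠ 1.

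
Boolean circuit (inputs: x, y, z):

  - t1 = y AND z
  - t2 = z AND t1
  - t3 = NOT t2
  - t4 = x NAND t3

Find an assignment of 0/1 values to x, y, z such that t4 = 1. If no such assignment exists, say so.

Check with x=0 y=1 z=0:
t1 = y AND z = 1 AND 0 = 0
t2 = z AND t1 = 0 AND 0 = 0
t3 = NOT t2 = NOT 0 = 1
t4 = x NAND t3 = 0 NAND 1 = 1
So t4 = 1 as required.

x=0 y=1 z=0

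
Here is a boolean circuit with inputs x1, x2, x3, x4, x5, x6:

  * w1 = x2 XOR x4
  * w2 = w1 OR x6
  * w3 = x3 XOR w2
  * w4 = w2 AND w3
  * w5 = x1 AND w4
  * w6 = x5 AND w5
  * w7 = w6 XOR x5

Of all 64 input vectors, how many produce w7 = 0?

w7 = w6 XOR x5 must be 0, so w6 and x5 are equal.
Enumerating the 64 input combinations, 38 give w7 = 0 and 26 give w7 = 1.

38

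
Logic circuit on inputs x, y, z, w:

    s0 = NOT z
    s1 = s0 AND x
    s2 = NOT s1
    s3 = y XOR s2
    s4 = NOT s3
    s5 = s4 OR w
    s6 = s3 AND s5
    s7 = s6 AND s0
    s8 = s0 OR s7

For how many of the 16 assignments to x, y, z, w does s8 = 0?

s8 = s0 OR s7 must be 0, so both s0 = 0 and s7 = 0.
Enumerating the 16 input combinations, 8 give s8 = 0 and 8 give s8 = 1.

8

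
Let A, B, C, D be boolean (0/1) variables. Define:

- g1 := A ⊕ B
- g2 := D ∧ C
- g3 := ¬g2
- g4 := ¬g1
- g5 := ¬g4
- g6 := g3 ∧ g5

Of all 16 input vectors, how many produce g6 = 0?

10

g6 = g3 ∧ g5 must be 0, so at least one of g3, g5 is 0.
Enumerating the 16 input combinations, 10 give g6 = 0 and 6 give g6 = 1.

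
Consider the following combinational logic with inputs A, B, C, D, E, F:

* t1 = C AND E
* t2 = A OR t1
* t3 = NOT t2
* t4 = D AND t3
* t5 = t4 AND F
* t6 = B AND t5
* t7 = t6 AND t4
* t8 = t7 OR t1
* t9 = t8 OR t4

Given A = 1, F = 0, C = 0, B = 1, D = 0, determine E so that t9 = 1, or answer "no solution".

With A = 1, F = 0, C = 0, B = 1, D = 0 fixed, none of the 2 settings of E give t9 = 1.
For example, with E=0:
t1 = C AND E = 0 AND 0 = 0
t2 = A OR t1 = 1 OR 0 = 1
t3 = NOT t2 = NOT 1 = 0
t4 = D AND t3 = 0 AND 0 = 0
t5 = t4 AND F = 0 AND 0 = 0
t6 = B AND t5 = 1 AND 0 = 0
t7 = t6 AND t4 = 0 AND 0 = 0
t8 = t7 OR t1 = 0 OR 0 = 0
t9 = t8 OR t4 = 0 OR 0 = 0
giving t9 = 0 ≠ 1.

no solution exists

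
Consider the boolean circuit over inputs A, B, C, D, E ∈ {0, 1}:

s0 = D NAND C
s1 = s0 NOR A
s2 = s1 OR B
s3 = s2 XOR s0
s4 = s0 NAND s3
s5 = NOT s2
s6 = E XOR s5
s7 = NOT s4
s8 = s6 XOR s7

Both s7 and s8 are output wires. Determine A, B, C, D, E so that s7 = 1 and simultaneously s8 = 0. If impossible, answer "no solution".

Check with A=1, B=0, C=0, D=1, E=0:
s0 = D NAND C = 1 NAND 0 = 1
s1 = s0 NOR A = 1 NOR 1 = 0
s2 = s1 OR B = 0 OR 0 = 0
s3 = s2 XOR s0 = 0 XOR 1 = 1
s4 = s0 NAND s3 = 1 NAND 1 = 0
s5 = NOT s2 = NOT 0 = 1
s6 = E XOR s5 = 0 XOR 1 = 1
s7 = NOT s4 = NOT 0 = 1
s8 = s6 XOR s7 = 1 XOR 1 = 0
So s7 = 1 and s8 = 0.

A=1, B=0, C=0, D=1, E=0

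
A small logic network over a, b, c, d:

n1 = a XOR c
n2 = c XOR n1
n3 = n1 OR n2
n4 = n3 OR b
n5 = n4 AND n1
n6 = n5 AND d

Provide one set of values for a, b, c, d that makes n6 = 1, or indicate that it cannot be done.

n6 = n5 AND d must be 1, so both n5 = 1 and d = 1.
n5 = n4 AND n1 must be 1, so both n4 = 1 and n1 = 1.
n4 = n3 OR b must be 1, so at least one of n3, b is 1.
Check with a=0, b=0, c=1, d=1:
n1 = a XOR c = 0 XOR 1 = 1
n2 = c XOR n1 = 1 XOR 1 = 0
n3 = n1 OR n2 = 1 OR 0 = 1
n4 = n3 OR b = 1 OR 0 = 1
n5 = n4 AND n1 = 1 AND 1 = 1
n6 = n5 AND d = 1 AND 1 = 1
So n6 = 1 as required.

a=0, b=0, c=1, d=1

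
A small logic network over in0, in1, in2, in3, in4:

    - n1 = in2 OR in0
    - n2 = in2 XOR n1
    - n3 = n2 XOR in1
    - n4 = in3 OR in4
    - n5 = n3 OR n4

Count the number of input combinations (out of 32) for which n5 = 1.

n5 = n3 OR n4 must be 1, so at least one of n3, n4 is 1.
Enumerating the 32 input combinations, 28 give n5 = 1 and 4 give n5 = 0.

28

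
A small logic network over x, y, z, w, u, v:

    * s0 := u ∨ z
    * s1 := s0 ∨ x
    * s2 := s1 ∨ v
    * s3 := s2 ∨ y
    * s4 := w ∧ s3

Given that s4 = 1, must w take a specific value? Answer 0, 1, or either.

1

s4 = w ∧ s3 must be 1, so both w = 1 and s3 = 1.
s3 = s2 ∨ y must be 1, so at least one of s2, y is 1.
Every assignment with s4 = 1 has w = 1; there are 31 such assignment(s).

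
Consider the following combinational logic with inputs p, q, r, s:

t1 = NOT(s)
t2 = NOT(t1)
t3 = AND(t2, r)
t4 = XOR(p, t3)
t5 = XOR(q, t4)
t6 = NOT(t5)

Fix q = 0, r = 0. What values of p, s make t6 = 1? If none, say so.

t6 = NOT(t5) must be 1, so t5 = 0.
Check with q = 0, r = 0 and p=0, s=1:
t1 = NOT(s) = NOT 1 = 0
t2 = NOT(t1) = NOT 0 = 1
t3 = AND(t2, r) = AND(1, 0) = 0
t4 = XOR(p, t3) = XOR(0, 0) = 0
t5 = XOR(q, t4) = XOR(0, 0) = 0
t6 = NOT(t5) = NOT 0 = 1
So t6 = 1.

p=0, s=1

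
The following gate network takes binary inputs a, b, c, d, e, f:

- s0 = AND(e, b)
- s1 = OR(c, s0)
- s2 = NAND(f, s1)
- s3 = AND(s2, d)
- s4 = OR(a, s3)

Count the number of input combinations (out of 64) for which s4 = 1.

43

s4 = OR(a, s3) must be 1, so at least one of a, s3 is 1.
Enumerating the 64 input combinations, 43 give s4 = 1 and 21 give s4 = 0.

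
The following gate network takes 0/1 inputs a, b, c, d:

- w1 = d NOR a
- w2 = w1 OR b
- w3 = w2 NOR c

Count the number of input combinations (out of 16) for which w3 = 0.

w3 = w2 NOR c must be 0, so at least one of w2, c is 1.
Enumerating the 16 input combinations, 13 give w3 = 0 and 3 give w3 = 1.

13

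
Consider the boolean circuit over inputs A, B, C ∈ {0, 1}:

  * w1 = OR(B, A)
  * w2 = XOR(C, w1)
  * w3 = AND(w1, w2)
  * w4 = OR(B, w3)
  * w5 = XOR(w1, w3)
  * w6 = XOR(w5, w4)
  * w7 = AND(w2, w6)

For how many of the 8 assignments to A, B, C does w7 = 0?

5

w7 = AND(w2, w6) must be 0, so at least one of w2, w6 is 0.
Enumerating the 8 input combinations, 5 give w7 = 0 and 3 give w7 = 1.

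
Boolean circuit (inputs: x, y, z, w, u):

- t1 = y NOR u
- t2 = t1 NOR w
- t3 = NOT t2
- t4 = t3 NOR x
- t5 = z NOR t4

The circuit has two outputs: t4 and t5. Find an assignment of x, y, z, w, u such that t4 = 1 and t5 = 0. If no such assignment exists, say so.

x=0, y=0, z=0, w=0, u=1

Check with x=0, y=0, z=0, w=0, u=1:
t1 = y NOR u = 0 NOR 1 = 0
t2 = t1 NOR w = 0 NOR 0 = 1
t3 = NOT t2 = NOT 1 = 0
t4 = t3 NOR x = 0 NOR 0 = 1
t5 = z NOR t4 = 0 NOR 1 = 0
So t4 = 1 and t5 = 0.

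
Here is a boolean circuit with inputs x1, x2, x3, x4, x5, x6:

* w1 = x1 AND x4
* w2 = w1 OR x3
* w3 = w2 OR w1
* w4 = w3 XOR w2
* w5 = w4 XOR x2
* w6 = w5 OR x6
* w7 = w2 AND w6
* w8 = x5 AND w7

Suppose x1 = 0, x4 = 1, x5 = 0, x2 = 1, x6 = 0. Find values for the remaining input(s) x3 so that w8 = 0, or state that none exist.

x3=1

w8 = x5 AND w7 must be 0, so at least one of x5, w7 is 0.
Check with x1 = 0, x4 = 1, x5 = 0, x2 = 1, x6 = 0 and x3=1:
w1 = x1 AND x4 = 0 AND 1 = 0
w2 = w1 OR x3 = 0 OR 1 = 1
w3 = w2 OR w1 = 1 OR 0 = 1
w4 = w3 XOR w2 = 1 XOR 1 = 0
w5 = w4 XOR x2 = 0 XOR 1 = 1
w6 = w5 OR x6 = 1 OR 0 = 1
w7 = w2 AND w6 = 1 AND 1 = 1
w8 = x5 AND w7 = 0 AND 1 = 0
So w8 = 0.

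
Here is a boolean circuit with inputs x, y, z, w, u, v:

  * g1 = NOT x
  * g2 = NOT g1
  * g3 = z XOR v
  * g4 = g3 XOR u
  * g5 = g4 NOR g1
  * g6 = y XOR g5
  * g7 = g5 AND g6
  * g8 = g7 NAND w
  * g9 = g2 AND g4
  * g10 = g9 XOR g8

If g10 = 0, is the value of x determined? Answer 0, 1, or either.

1

g10 = g9 XOR g8 must be 0, so g9 and g8 are equal.
Every assignment with g10 = 0 has x = 1; there are 20 such assignment(s).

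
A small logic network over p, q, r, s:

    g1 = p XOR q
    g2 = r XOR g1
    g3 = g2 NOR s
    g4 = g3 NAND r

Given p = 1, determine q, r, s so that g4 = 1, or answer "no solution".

q=0 r=1 s=1

g4 = g3 NAND r must be 1, so at least one of g3, r is 0.
Check with p = 1 and q=0, r=1, s=1:
g1 = p XOR q = 1 XOR 0 = 1
g2 = r XOR g1 = 1 XOR 1 = 0
g3 = g2 NOR s = 0 NOR 1 = 0
g4 = g3 NAND r = 0 NAND 1 = 1
So g4 = 1.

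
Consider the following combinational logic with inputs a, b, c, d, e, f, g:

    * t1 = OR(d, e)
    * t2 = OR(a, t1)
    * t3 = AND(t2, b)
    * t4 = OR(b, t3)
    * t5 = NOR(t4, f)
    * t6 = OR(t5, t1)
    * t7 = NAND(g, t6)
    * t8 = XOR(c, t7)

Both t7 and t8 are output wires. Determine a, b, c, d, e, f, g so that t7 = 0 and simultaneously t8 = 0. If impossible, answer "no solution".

Check with a=1, b=1, c=0, d=1, e=1, f=0, g=1:
t1 = OR(d, e) = OR(1, 1) = 1
t2 = OR(a, t1) = OR(1, 1) = 1
t3 = AND(t2, b) = AND(1, 1) = 1
t4 = OR(b, t3) = OR(1, 1) = 1
t5 = NOR(t4, f) = NOR(1, 0) = 0
t6 = OR(t5, t1) = OR(0, 1) = 1
t7 = NAND(g, t6) = NAND(1, 1) = 0
t8 = XOR(c, t7) = XOR(0, 0) = 0
So t7 = 0 and t8 = 0.

a=1, b=1, c=0, d=1, e=1, f=0, g=1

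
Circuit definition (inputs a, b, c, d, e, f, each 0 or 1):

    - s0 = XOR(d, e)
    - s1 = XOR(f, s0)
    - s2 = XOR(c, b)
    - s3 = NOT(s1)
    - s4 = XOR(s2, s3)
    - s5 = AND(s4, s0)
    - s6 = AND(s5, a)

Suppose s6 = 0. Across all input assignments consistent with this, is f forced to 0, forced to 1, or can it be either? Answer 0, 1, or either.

either

Both values of f occur among assignments with s6 = 0:
  f=0: a=0, b=0, c=0, d=0, e=0, f=0
  f=1: a=0, b=0, c=0, d=0, e=0, f=1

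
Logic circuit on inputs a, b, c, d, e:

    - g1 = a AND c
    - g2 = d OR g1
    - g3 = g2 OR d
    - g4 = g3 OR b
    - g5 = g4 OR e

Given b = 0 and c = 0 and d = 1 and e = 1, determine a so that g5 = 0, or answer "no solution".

With b = 0 and c = 0 and d = 1 and e = 1 fixed, none of the 2 settings of a give g5 = 0.
For example, with a=0:
g1 = a AND c = 0 AND 0 = 0
g2 = d OR g1 = 1 OR 0 = 1
g3 = g2 OR d = 1 OR 1 = 1
g4 = g3 OR b = 1 OR 0 = 1
g5 = g4 OR e = 1 OR 1 = 1
giving g5 = 1 ≠ 0.

no solution exists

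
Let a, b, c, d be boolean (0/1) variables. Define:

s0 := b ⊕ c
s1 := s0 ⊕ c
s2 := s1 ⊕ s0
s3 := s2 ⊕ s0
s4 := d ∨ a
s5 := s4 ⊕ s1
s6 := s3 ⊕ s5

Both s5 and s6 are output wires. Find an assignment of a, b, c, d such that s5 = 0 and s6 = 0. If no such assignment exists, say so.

a=0, b=0, c=0, d=0

Check with a=0, b=0, c=0, d=0:
s0 = b ⊕ c = 0 ⊕ 0 = 0
s1 = s0 ⊕ c = 0 ⊕ 0 = 0
s2 = s1 ⊕ s0 = 0 ⊕ 0 = 0
s3 = s2 ⊕ s0 = 0 ⊕ 0 = 0
s4 = d ∨ a = 0 ∨ 0 = 0
s5 = s4 ⊕ s1 = 0 ⊕ 0 = 0
s6 = s3 ⊕ s5 = 0 ⊕ 0 = 0
So s5 = 0 and s6 = 0.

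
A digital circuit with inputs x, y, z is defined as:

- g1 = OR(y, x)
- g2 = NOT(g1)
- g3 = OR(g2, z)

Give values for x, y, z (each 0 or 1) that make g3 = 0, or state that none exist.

x=1, y=1, z=0

g3 = OR(g2, z) must be 0, so both g2 = 0 and z = 0.
g2 = NOT(g1) must be 0, so g1 = 1.
g1 = OR(y, x) must be 1, so at least one of y, x is 1.
Check with x=1, y=1, z=0:
g1 = OR(y, x) = OR(1, 1) = 1
g2 = NOT(g1) = NOT 1 = 0
g3 = OR(g2, z) = OR(0, 0) = 0
So g3 = 0 as required.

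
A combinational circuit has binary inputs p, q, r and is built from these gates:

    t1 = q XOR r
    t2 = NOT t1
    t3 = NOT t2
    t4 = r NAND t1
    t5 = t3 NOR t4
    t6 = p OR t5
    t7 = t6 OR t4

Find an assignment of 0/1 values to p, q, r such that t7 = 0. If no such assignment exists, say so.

t7 = t6 OR t4 must be 0, so both t6 = 0 and t4 = 0.
Check with p=0 q=0 r=1:
t1 = q XOR r = 0 XOR 1 = 1
t2 = NOT t1 = NOT 1 = 0
t3 = NOT t2 = NOT 0 = 1
t4 = r NAND t1 = 1 NAND 1 = 0
t5 = t3 NOR t4 = 1 NOR 0 = 0
t6 = p OR t5 = 0 OR 0 = 0
t7 = t6 OR t4 = 0 OR 0 = 0
So t7 = 0 as required.

p=0 q=0 r=1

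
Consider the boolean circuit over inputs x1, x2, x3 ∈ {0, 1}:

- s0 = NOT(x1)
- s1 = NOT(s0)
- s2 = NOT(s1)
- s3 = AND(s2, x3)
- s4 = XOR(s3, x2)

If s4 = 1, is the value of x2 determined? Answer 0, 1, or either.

Both values of x2 occur among assignments with s4 = 1:
  x2=0: x1=0, x2=0, x3=1
  x2=1: x1=0, x2=1, x3=0

either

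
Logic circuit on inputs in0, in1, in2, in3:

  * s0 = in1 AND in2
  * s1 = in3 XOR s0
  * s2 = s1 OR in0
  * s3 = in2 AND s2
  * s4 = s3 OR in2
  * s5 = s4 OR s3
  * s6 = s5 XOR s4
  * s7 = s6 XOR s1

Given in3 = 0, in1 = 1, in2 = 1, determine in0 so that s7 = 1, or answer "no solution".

in0=1

s7 = s6 XOR s1 must be 1, so s6 and s1 differ.
Check with in3 = 0, in1 = 1, in2 = 1 and in0=1:
s0 = in1 AND in2 = 1 AND 1 = 1
s1 = in3 XOR s0 = 0 XOR 1 = 1
s2 = s1 OR in0 = 1 OR 1 = 1
s3 = in2 AND s2 = 1 AND 1 = 1
s4 = s3 OR in2 = 1 OR 1 = 1
s5 = s4 OR s3 = 1 OR 1 = 1
s6 = s5 XOR s4 = 1 XOR 1 = 0
s7 = s6 XOR s1 = 0 XOR 1 = 1
So s7 = 1.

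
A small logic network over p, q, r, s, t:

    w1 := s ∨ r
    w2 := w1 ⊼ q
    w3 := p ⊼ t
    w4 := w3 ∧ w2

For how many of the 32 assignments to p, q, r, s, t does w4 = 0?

17

w4 = w3 ∧ w2 must be 0, so at least one of w3, w2 is 0.
Enumerating the 32 input combinations, 17 give w4 = 0 and 15 give w4 = 1.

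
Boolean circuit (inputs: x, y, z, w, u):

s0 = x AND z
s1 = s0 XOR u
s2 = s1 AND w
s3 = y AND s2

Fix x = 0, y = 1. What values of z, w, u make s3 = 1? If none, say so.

z=0, w=1, u=1

s3 = y AND s2 must be 1, so both y = 1 and s2 = 1.
s2 = s1 AND w must be 1, so both s1 = 1 and w = 1.
Check with x = 0, y = 1 and z=0, w=1, u=1:
s0 = x AND z = 0 AND 0 = 0
s1 = s0 XOR u = 0 XOR 1 = 1
s2 = s1 AND w = 1 AND 1 = 1
s3 = y AND s2 = 1 AND 1 = 1
So s3 = 1.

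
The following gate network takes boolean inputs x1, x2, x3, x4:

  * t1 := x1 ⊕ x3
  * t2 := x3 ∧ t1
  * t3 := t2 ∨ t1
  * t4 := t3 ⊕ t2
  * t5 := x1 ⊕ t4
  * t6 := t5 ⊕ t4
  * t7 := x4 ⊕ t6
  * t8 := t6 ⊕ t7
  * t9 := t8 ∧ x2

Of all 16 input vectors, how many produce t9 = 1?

4

t9 = t8 ∧ x2 must be 1, so both t8 = 1 and x2 = 1.
t8 = t6 ⊕ t7 must be 1, so t6 and t7 differ.
Satisfying assignments:
  x1=0, x2=1, x3=0, x4=1
  x1=0, x2=1, x3=1, x4=1
  x1=1, x2=1, x3=0, x4=1
  x1=1, x2=1, x3=1, x4=1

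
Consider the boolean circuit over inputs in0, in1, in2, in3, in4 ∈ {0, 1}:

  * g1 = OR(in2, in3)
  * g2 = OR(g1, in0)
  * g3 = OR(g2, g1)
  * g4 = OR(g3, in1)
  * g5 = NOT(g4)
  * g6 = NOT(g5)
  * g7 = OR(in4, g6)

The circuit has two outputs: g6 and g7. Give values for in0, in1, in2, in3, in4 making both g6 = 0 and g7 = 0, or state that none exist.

in0=0 in1=0 in2=0 in3=0 in4=0

Check with in0=0 in1=0 in2=0 in3=0 in4=0:
g1 = OR(in2, in3) = OR(0, 0) = 0
g2 = OR(g1, in0) = OR(0, 0) = 0
g3 = OR(g2, g1) = OR(0, 0) = 0
g4 = OR(g3, in1) = OR(0, 0) = 0
g5 = NOT(g4) = NOT 0 = 1
g6 = NOT(g5) = NOT 1 = 0
g7 = OR(in4, g6) = OR(0, 0) = 0
So g6 = 0 and g7 = 0.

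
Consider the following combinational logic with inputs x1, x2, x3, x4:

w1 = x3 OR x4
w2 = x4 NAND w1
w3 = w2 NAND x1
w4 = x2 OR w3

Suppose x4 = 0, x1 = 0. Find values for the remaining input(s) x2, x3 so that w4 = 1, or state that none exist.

w4 = x2 OR w3 must be 1, so at least one of x2, w3 is 1.
Check with x4 = 0, x1 = 0 and x2=1, x3=1:
w1 = x3 OR x4 = 1 OR 0 = 1
w2 = x4 NAND w1 = 0 NAND 1 = 1
w3 = w2 NAND x1 = 1 NAND 0 = 1
w4 = x2 OR w3 = 1 OR 1 = 1
So w4 = 1.

x2=1 x3=1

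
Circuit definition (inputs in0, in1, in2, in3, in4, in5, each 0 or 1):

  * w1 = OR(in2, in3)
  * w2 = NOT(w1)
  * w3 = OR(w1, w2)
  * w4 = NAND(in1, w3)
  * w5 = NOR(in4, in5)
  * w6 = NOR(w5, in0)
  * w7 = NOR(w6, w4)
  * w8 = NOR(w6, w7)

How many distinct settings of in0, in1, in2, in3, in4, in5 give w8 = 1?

w8 = NOR(w6, w7) must be 1, so both w6 = 0 and w7 = 0.
Enumerating the 64 input combinations, 20 give w8 = 1 and 44 give w8 = 0.

20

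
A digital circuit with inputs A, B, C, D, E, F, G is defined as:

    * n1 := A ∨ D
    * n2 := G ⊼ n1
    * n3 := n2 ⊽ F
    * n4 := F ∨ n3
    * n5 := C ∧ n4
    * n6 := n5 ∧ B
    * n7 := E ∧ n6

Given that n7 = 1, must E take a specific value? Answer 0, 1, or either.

n7 = E ∧ n6 must be 1, so both E = 1 and n6 = 1.
Every assignment with n7 = 1 has E = 1; there are 11 such assignment(s).

1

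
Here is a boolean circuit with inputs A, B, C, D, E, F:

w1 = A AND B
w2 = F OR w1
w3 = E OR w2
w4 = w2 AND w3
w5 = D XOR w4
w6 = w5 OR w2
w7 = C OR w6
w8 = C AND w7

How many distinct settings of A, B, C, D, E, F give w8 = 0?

32

w8 = C AND w7 must be 0, so at least one of C, w7 is 0.
Enumerating the 64 input combinations, 32 give w8 = 0 and 32 give w8 = 1.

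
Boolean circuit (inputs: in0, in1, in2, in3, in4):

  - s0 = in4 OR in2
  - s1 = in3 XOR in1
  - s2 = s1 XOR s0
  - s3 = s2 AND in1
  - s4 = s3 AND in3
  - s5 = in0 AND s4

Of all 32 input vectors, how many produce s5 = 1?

s5 = in0 AND s4 must be 1, so both in0 = 1 and s4 = 1.
s4 = s3 AND in3 must be 1, so both s3 = 1 and in3 = 1.
Satisfying assignments:
  in0=1, in1=1, in2=0, in3=1, in4=1
  in0=1, in1=1, in2=1, in3=1, in4=0
  in0=1, in1=1, in2=1, in3=1, in4=1

3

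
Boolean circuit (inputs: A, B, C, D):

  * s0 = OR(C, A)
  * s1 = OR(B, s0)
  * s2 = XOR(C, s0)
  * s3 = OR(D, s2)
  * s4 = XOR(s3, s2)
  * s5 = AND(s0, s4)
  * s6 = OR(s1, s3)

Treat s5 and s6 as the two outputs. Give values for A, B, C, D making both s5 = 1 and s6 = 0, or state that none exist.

no solution exists

Across all 16 input combinations, none give both s5 = 1 and s6 = 0.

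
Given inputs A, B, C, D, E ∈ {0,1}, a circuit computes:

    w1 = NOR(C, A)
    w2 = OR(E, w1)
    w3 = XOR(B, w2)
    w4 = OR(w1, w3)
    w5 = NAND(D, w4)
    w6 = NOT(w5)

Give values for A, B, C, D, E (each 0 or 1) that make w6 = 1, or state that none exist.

A=0, B=1, C=0, D=1, E=0

w6 = NOT(w5) must be 1, so w5 = 0.
w5 = NAND(D, w4) must be 0, so both D = 1 and w4 = 1.
w4 = OR(w1, w3) must be 1, so at least one of w1, w3 is 1.
Check with A=0, B=1, C=0, D=1, E=0:
w1 = NOR(C, A) = NOR(0, 0) = 1
w2 = OR(E, w1) = OR(0, 1) = 1
w3 = XOR(B, w2) = XOR(1, 1) = 0
w4 = OR(w1, w3) = OR(1, 0) = 1
w5 = NAND(D, w4) = NAND(1, 1) = 0
w6 = NOT(w5) = NOT 0 = 1
So w6 = 1 as required.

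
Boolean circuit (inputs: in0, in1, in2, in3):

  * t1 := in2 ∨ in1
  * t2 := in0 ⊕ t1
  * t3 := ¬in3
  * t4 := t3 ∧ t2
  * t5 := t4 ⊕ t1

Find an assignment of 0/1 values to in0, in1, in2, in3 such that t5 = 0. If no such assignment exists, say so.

t5 = t4 ⊕ t1 must be 0, so t4 and t1 are equal.
Check with in0=1, in1=0, in2=0, in3=1:
t1 = in2 ∨ in1 = 0 ∨ 0 = 0
t2 = in0 ⊕ t1 = 1 ⊕ 0 = 1
t3 = ¬in3 = ¬1 = 0
t4 = t3 ∧ t2 = 0 ∧ 1 = 0
t5 = t4 ⊕ t1 = 0 ⊕ 0 = 0
So t5 = 0 as required.

in0=1, in1=0, in2=0, in3=1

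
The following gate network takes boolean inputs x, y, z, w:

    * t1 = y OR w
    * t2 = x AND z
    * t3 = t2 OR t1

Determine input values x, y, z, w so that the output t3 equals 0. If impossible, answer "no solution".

Check with x=0, y=0, z=1, w=0:
t1 = y OR w = 0 OR 0 = 0
t2 = x AND z = 0 AND 1 = 0
t3 = t2 OR t1 = 0 OR 0 = 0
So t3 = 0 as required.

x=0, y=0, z=1, w=0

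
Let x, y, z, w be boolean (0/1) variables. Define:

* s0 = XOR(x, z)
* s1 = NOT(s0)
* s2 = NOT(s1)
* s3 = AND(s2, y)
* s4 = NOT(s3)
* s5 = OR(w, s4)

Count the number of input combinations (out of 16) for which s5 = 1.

s5 = OR(w, s4) must be 1, so at least one of w, s4 is 1.
Enumerating the 16 input combinations, 14 give s5 = 1 and 2 give s5 = 0.

14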